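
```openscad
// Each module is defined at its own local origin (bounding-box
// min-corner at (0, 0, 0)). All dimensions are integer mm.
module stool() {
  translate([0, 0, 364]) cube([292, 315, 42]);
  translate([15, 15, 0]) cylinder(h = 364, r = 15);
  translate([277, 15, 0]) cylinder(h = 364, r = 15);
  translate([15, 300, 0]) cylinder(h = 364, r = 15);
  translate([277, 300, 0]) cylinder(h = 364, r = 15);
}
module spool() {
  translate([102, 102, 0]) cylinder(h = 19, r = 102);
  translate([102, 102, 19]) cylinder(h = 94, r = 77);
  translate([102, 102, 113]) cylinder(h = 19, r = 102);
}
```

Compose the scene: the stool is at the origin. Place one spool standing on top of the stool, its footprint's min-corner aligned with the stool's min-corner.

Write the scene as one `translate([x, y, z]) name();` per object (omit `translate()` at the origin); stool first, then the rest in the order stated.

stool();
translate([0, 0, 406]) spool();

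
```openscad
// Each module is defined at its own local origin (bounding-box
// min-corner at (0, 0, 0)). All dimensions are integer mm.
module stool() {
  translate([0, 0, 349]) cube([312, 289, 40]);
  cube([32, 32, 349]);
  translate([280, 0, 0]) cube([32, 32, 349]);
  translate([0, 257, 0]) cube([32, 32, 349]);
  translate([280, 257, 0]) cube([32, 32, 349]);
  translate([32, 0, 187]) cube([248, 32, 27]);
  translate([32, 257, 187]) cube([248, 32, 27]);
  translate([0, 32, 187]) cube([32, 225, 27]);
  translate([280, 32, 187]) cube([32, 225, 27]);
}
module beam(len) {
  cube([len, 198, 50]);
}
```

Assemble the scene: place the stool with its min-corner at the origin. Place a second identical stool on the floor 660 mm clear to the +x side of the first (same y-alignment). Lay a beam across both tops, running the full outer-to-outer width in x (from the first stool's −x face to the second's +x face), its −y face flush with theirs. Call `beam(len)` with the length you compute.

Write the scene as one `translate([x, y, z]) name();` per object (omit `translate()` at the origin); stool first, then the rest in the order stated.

stool();
translate([972, 0, 0]) stool();
translate([0, 0, 389]) beam(1284);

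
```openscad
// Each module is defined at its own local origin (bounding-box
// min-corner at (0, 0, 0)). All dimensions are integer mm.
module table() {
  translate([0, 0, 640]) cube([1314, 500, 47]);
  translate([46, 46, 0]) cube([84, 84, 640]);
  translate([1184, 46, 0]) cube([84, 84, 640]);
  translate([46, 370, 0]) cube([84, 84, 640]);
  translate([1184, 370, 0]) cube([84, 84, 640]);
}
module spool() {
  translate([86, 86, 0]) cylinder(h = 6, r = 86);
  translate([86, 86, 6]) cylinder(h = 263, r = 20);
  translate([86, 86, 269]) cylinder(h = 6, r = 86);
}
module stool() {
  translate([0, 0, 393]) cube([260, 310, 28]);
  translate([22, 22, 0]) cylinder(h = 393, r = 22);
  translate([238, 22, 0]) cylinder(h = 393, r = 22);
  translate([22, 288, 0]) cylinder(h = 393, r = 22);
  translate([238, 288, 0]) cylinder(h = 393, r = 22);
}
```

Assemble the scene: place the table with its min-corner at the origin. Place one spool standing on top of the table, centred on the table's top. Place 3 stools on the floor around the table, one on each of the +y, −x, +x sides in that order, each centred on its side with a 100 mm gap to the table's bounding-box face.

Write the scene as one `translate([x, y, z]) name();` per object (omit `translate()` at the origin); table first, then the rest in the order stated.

table();
translate([571, 164, 687]) spool();
translate([527, 600, 0]) stool();
translate([-360, 95, 0]) stool();
translate([1414, 95, 0]) stool();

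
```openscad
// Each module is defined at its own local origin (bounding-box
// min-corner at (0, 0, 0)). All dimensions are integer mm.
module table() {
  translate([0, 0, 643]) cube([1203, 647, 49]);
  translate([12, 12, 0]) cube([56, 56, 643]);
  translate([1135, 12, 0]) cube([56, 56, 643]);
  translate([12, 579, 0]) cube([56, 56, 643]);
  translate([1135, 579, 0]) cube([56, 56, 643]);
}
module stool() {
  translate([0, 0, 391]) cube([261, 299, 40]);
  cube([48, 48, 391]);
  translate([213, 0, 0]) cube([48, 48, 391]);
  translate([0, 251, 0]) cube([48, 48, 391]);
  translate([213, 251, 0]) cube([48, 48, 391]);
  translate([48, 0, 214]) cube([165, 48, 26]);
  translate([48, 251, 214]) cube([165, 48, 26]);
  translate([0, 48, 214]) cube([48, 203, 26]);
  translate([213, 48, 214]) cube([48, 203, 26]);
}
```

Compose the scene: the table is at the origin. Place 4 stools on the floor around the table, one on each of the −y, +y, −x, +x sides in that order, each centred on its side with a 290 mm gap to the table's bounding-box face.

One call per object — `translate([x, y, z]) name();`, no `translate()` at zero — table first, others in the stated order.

table();
translate([471, -589, 0]) stool();
translate([471, 937, 0]) stool();
translate([-551, 174, 0]) stool();
translate([1493, 174, 0]) stool();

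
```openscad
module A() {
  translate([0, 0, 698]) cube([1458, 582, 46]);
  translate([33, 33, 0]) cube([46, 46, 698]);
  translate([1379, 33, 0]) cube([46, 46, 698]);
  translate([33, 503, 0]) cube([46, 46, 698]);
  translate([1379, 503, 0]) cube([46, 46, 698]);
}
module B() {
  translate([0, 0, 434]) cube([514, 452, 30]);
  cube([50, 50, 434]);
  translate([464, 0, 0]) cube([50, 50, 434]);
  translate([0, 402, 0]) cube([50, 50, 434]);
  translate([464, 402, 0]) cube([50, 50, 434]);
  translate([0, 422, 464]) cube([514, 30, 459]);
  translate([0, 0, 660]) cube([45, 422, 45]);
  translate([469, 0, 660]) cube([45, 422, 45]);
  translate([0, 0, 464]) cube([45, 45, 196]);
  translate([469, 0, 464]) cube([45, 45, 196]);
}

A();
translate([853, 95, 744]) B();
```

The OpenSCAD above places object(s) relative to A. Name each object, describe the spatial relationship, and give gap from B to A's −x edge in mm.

The chair's min-x is at 853; the table's min-x is 0; gap = 853 mm.

A is a table. B is a chair. The chair is on top of the table. The gap from the chair to the table's −x edge is 853 mm.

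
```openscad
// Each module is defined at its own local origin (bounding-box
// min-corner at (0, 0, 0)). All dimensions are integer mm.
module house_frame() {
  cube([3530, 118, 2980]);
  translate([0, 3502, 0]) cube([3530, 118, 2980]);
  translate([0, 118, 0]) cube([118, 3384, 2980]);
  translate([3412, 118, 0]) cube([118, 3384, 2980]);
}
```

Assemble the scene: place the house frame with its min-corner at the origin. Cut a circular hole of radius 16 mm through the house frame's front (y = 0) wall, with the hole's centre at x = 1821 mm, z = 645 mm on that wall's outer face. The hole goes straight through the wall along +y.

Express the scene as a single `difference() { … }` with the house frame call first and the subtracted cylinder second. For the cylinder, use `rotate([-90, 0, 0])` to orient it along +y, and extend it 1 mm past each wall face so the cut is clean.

difference() {
  house_frame();
  translate([1821, -1, 645]) rotate([-90, 0, 0]) cylinder(h = 120, r = 16);
}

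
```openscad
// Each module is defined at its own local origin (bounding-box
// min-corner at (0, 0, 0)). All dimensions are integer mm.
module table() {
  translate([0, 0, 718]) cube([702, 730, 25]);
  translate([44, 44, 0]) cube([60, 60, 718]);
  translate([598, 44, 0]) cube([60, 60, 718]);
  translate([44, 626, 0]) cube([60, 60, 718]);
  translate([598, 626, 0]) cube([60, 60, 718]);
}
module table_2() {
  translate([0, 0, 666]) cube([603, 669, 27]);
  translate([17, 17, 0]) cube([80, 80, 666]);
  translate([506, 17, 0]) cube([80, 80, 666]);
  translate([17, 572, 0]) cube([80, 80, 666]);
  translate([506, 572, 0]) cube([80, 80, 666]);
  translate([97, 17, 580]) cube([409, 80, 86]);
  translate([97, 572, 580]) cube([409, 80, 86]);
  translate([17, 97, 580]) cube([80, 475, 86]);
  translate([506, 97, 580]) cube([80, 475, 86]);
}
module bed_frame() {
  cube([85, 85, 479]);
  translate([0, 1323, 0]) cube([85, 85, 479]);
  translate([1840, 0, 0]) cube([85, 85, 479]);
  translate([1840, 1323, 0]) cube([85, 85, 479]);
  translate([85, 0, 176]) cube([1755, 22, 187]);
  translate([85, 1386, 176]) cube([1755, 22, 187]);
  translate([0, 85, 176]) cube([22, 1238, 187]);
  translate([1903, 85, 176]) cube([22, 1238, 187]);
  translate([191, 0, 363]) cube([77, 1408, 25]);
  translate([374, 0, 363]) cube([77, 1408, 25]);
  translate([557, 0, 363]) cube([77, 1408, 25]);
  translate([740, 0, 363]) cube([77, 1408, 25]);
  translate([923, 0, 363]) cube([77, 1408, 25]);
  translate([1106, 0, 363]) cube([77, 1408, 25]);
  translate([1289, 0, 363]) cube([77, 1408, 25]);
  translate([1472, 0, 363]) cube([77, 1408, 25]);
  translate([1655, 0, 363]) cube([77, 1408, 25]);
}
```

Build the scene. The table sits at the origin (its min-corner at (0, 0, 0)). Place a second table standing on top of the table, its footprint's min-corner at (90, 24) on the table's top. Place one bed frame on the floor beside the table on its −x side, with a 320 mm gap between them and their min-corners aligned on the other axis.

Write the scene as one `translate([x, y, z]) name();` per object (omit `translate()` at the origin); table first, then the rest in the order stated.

table();
translate([90, 24, 743]) table_2();
translate([-2245, 0, 0]) bed_frame();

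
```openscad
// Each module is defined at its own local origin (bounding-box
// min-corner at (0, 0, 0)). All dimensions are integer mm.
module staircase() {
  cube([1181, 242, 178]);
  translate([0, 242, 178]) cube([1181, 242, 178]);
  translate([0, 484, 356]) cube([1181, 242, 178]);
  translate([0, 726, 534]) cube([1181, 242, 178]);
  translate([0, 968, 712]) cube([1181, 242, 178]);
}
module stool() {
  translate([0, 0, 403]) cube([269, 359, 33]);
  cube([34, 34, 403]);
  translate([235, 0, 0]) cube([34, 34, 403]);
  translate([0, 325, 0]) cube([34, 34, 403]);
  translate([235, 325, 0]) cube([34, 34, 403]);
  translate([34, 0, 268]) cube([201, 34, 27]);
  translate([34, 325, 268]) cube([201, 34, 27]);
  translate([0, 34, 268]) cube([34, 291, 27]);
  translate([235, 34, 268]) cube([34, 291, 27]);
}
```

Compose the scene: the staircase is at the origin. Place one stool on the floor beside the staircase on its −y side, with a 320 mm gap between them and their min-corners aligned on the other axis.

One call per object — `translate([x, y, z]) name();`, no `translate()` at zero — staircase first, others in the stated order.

staircase();
translate([0, -679, 0]) stool();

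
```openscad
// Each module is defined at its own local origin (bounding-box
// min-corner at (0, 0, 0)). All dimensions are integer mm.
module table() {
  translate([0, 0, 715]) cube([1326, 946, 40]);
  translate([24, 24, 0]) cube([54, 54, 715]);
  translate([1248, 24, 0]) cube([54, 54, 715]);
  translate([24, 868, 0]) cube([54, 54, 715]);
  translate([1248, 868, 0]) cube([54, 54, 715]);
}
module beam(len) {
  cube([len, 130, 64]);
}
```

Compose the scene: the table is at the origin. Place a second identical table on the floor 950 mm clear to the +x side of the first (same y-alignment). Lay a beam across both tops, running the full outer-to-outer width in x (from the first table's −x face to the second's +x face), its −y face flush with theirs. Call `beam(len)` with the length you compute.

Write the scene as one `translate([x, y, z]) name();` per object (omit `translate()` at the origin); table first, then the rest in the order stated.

table();
translate([2276, 0, 0]) table();
translate([0, 0, 755]) beam(3602);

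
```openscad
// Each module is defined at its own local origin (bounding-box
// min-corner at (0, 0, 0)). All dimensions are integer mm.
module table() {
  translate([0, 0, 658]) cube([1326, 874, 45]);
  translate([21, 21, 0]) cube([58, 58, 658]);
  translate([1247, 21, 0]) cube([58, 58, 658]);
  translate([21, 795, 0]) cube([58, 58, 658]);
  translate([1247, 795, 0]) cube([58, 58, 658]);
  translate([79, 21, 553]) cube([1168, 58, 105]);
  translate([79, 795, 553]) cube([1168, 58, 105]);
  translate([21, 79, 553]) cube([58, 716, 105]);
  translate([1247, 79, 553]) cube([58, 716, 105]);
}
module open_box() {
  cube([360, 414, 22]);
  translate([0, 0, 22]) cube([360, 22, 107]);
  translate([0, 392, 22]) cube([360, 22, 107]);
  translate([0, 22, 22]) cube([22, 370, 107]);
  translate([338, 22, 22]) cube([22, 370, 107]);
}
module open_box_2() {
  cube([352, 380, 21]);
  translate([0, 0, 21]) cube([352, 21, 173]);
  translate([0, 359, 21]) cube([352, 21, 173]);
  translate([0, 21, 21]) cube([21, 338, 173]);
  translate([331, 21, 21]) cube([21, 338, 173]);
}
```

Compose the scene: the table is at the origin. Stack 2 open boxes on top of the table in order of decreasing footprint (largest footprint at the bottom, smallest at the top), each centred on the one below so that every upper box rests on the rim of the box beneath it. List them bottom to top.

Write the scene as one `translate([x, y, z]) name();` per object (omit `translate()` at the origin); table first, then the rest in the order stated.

table();
translate([483, 230, 703]) open_box();
translate([487, 247, 832]) open_box_2();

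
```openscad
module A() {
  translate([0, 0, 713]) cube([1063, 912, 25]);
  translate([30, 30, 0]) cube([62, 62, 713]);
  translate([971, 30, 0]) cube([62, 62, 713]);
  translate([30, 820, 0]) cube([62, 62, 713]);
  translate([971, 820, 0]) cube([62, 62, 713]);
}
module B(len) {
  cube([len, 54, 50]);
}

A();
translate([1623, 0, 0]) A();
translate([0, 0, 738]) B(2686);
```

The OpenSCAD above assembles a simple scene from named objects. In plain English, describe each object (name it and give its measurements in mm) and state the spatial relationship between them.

A is a rectangular dining table. The top is 1063×912×25 mm with its upper surface at z = 738 mm. It stands on four 62×62 mm square legs, each inset 30 mm from the nearest pair of top edges, running from the floor to the underside of the top.

B is a rectangular beam 2686 mm long (x), 54 mm deep (y), 50 mm thick (z).

The beam spans the tops of two tables placed 560 mm apart, resting at z = 738 mm.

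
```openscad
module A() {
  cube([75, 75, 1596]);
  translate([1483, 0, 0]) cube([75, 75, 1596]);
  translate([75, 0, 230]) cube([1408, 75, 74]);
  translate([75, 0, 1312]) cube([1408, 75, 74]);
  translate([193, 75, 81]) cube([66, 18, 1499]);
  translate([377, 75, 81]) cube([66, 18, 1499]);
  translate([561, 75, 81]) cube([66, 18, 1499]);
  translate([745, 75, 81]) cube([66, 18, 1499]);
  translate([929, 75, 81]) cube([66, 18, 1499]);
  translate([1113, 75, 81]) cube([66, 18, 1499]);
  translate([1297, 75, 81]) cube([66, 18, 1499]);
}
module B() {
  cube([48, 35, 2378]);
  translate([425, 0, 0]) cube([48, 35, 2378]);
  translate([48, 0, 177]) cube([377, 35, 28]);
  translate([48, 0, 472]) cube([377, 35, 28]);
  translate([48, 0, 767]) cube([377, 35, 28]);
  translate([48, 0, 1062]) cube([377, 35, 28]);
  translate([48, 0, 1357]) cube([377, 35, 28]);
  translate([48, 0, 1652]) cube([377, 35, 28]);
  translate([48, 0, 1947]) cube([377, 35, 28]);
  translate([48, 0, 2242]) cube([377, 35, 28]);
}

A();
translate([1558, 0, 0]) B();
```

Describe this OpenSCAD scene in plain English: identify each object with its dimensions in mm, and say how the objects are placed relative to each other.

A is a fence section. Two 75×75 mm posts, 1596 mm tall, stand on the floor with a clear span of 1408 mm between their inner faces. Two horizontal rails of 75×74 mm section span the gap between the posts with their undersides at z = 230 mm and z = 1312 mm, flush with the posts' −y face. 7 pickets, each 66 mm wide, 18 mm thick and 1499 mm tall, are fixed to the +y face of the rails with their bottoms at z = 81 mm, evenly spaced across the span with equal gaps (rounded down to the nearest mm) at the −x end and between each pair — any rounding remainder accumulates at the +x end.

B is a straight ladder. Two 48×35 mm vertical rails, 2378 mm tall, stand 473 mm apart (outside-to-outside) with their front faces coplanar on the −y side. 8 rungs, each 35 mm deep and 28 mm tall, span between the inner faces of the rails, front faces flush with the rails. The lowest rung's underside is at z = 177 mm and rungs are spaced 295 mm apart (underside to underside).

The ladder is against the fence section's +x side, with their −y faces flush.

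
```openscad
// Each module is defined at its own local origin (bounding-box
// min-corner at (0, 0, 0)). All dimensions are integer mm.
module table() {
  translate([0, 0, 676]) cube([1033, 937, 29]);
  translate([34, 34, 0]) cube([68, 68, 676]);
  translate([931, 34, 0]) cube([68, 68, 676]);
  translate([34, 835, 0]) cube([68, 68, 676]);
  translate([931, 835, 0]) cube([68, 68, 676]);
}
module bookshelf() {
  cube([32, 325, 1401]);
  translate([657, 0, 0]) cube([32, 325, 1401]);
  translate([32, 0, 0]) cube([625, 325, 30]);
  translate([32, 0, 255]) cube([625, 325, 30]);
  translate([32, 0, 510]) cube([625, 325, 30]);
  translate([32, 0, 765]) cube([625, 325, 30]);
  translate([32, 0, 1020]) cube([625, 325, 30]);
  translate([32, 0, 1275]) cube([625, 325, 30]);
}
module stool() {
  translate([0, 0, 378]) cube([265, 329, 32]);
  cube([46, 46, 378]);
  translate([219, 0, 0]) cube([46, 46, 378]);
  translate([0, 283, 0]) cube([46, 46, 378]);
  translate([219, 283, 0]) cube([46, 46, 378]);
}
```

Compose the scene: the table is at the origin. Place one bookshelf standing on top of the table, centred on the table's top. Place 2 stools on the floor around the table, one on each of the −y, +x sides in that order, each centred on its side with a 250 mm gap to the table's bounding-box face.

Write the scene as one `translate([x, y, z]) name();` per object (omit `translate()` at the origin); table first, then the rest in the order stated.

table();
translate([172, 306, 705]) bookshelf();
translate([384, -579, 0]) stool();
translate([1283, 304, 0]) stool();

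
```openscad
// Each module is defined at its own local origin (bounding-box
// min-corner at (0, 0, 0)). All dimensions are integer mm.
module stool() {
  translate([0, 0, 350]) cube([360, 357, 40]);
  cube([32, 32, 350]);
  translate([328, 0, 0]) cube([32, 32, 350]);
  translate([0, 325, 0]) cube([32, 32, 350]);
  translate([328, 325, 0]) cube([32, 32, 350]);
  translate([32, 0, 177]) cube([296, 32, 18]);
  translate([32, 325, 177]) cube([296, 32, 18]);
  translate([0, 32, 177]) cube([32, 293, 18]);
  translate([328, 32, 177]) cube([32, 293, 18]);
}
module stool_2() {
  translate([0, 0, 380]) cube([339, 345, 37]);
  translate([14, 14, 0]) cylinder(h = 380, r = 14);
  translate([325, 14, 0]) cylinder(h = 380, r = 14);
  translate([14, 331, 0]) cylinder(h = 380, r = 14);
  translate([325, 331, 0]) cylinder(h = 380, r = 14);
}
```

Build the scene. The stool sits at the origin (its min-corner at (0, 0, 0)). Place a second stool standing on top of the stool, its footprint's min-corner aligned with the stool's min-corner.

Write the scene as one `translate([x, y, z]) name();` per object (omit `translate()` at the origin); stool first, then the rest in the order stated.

stool();
translate([0, 0, 390]) stool_2();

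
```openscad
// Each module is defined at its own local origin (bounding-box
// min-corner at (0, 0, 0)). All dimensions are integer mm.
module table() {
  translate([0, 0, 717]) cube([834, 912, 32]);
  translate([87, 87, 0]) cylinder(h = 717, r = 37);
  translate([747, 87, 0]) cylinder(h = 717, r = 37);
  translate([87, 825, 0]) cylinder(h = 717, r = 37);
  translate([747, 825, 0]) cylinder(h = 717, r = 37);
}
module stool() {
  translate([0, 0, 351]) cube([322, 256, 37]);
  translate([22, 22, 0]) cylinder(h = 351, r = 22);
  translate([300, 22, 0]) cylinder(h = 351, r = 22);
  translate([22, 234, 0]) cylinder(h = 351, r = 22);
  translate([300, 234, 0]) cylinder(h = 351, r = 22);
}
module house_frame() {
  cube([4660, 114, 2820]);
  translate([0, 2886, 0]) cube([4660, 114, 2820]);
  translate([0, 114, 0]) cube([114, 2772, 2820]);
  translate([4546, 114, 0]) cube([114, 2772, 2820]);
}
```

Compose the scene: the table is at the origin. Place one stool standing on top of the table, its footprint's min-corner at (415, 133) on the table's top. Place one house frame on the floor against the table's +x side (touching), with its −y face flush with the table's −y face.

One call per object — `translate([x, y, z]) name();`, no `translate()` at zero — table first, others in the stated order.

table();
translate([415, 133, 749]) stool();
translate([834, 0, 0]) house_frame();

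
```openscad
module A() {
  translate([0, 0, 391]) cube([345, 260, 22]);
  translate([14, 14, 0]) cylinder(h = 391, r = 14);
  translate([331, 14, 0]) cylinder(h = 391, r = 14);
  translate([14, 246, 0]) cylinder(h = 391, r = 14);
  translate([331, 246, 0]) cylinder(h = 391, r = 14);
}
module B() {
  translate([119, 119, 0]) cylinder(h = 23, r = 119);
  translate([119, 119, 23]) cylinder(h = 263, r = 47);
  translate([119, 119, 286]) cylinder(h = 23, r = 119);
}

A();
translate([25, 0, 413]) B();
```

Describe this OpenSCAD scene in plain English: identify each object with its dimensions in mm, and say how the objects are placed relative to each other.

A is a four-legged stool. The seat is a 345×260×22 mm slab whose top surface is at z = 413 mm; four round legs, each 28 mm in diameter, run from the floor (z = 0) to the underside of the seat, each leg's axis is inset half a diameter from the nearest pair of seat edges (so the leg's bounding box is flush with the corner).

B is a spool: two coaxial disc flanges of radius 119 mm and thickness 23 mm, joined by a core cylinder of radius 47 mm and height 263 mm. The lower flange rests on z = 0 and the three cylinders share a vertical axis.

The spool is on top of the stool.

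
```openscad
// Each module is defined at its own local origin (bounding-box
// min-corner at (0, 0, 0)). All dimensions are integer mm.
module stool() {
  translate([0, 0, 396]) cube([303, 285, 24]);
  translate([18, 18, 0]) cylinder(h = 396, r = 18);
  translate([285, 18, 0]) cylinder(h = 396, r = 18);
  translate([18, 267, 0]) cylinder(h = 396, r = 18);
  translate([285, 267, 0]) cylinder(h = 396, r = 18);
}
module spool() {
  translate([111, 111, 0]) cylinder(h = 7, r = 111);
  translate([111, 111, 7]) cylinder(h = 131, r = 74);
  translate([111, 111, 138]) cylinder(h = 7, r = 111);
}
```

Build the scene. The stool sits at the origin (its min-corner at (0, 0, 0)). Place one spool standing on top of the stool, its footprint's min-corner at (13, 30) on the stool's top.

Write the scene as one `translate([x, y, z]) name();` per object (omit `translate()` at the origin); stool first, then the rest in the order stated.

stool();
translate([13, 30, 420]) spool();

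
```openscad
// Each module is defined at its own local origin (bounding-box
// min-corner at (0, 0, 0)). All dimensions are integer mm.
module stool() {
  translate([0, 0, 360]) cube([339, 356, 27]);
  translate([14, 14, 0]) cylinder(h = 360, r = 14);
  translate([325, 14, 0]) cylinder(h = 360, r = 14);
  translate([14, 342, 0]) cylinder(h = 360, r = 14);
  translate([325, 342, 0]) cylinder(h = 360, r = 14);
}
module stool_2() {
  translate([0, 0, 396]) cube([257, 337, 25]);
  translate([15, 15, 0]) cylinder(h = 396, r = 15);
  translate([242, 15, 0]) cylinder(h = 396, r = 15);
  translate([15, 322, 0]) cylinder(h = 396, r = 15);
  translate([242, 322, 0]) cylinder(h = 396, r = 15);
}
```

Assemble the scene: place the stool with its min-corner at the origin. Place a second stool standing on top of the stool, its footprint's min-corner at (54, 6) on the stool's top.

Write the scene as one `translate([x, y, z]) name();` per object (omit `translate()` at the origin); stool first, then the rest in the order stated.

stool();
translate([54, 6, 387]) stool_2();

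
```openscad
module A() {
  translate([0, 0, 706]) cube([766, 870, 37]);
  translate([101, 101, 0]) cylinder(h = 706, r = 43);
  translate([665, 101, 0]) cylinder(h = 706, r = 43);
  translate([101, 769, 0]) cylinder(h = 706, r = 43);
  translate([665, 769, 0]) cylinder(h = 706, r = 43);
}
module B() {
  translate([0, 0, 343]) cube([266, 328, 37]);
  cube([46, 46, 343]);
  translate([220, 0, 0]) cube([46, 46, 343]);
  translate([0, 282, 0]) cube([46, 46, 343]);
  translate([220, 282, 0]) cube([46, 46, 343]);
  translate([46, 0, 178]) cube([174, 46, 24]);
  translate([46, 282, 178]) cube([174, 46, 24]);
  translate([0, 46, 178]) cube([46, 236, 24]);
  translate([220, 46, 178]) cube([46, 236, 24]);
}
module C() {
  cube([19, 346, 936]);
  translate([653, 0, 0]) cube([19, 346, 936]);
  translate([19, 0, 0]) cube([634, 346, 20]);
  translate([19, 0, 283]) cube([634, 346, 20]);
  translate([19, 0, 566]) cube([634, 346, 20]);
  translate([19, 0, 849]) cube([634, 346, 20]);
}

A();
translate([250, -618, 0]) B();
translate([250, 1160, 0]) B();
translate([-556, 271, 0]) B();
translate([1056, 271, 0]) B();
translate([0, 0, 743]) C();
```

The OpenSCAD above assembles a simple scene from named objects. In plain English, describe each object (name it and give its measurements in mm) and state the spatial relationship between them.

A is a table: top 766 mm (x) × 870 mm (y), 37 mm thick, upper face at z = 743 mm, on four round legs of 86 mm diameter, each leg's bounding box inset 58 mm from the nearest pair of top edges, running from z = 0 to the bottom of the top.

B is a four-legged stool. The seat is 266×328 mm, 37 mm thick, top at z = 380 mm. It stands on four square legs, each 46×46 mm in cross-section, from z = 0 to the seat underside, each flush with a corner of the seat. Four stretchers, 46 mm wide and 24 mm tall, connect adjacent legs with their undersides at z = 178 mm, each running between the inner faces of the legs it joins and aligned with the legs' outer faces on the other axis.

C is a bookshelf 672 mm wide overall, 346 mm deep and 936 mm tall. The two sides are 19 mm thick vertical panels. 4 horizontal shelves of 20 mm thickness span between the inner faces of the sides; the lowest shelf sits on the floor and shelves are stacked with a clear vertical gap of 263 mm between each pair.

Four stools sit around the table at the −y, +y, −x, +x sides. The bookshelf is on top of the table.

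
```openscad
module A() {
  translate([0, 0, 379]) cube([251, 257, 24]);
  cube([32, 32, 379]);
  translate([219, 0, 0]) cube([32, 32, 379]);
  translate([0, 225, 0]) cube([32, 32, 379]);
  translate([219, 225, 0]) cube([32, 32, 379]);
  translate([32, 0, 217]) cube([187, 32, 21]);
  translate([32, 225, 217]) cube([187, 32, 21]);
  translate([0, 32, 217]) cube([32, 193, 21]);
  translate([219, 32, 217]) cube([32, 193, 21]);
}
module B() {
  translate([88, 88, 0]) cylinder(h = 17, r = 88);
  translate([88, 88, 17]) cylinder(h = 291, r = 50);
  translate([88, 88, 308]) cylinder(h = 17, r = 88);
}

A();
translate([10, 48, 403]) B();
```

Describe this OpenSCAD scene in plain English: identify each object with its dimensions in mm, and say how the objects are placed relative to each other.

A is a four-legged stool. The seat is 251×257 mm, 24 mm thick, top at z = 403 mm. It stands on four square legs, each 32×32 mm in cross-section, from z = 0 to the seat underside, each flush with a corner of the seat. Four stretchers, 32 mm wide and 21 mm tall, connect adjacent legs with their undersides at z = 217 mm, each running between the inner faces of the legs it joins and aligned with the legs' outer faces on the other axis.

B is a spool: two coaxial disc flanges of radius 88 mm and thickness 17 mm, joined by a core cylinder of radius 50 mm and height 291 mm. The lower flange rests on z = 0 and the three cylinders share a vertical axis.

The spool is on top of the stool.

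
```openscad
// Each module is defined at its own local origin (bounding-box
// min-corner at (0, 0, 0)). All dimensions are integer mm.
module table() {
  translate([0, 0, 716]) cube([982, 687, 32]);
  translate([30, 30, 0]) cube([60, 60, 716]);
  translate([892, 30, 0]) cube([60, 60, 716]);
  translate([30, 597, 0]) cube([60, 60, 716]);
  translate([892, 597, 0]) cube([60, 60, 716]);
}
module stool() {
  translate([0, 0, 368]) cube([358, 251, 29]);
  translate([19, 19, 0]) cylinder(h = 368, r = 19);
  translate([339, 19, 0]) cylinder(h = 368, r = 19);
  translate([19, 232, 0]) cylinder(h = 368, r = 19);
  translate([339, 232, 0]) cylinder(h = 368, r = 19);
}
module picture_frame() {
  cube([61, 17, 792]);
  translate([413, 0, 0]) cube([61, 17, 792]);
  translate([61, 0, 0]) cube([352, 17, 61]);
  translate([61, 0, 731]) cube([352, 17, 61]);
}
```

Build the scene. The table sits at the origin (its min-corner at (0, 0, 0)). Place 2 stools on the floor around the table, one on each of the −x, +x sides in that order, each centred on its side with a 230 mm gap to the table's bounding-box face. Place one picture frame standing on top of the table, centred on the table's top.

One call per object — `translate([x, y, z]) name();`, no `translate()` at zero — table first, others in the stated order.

table();
translate([-588, 218, 0]) stool();
translate([1212, 218, 0]) stool();
translate([254, 335, 748]) picture_frame();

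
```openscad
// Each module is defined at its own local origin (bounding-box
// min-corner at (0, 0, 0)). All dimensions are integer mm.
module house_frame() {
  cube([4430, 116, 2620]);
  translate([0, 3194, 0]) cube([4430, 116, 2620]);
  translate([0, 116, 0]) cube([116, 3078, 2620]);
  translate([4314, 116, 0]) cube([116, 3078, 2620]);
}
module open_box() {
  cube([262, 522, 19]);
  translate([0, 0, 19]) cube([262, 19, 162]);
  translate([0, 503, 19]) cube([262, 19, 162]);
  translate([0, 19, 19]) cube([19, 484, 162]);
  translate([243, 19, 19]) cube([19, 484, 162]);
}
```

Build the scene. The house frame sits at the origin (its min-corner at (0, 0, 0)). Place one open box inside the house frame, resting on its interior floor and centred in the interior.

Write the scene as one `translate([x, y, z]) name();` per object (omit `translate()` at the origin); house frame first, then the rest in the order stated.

house_frame();
translate([2084, 1394, 0]) open_box();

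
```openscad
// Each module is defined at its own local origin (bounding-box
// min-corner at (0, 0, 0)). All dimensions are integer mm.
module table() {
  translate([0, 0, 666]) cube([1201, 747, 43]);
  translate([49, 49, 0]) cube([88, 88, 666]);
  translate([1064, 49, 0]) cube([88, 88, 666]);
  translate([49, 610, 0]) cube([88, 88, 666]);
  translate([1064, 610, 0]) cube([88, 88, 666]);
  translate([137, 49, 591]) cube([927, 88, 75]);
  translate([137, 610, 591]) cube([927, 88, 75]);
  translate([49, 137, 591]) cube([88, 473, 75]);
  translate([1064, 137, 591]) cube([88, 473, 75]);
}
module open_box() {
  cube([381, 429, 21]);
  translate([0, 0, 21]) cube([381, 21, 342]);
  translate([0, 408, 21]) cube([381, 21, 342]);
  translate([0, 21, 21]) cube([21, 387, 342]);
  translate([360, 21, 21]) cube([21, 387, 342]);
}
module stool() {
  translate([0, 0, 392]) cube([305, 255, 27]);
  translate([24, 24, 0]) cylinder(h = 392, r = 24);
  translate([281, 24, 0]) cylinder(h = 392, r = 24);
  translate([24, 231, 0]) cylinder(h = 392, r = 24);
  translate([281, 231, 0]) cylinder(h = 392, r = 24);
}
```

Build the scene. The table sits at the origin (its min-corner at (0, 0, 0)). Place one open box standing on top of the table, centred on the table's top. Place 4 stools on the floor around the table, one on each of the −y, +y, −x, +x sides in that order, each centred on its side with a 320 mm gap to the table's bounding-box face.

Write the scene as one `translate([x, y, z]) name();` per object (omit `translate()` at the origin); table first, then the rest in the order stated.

table();
translate([410, 159, 709]) open_box();
translate([448, -575, 0]) stool();
translate([448, 1067, 0]) stool();
translate([-625, 246, 0]) stool();
translate([1521, 246, 0]) stool();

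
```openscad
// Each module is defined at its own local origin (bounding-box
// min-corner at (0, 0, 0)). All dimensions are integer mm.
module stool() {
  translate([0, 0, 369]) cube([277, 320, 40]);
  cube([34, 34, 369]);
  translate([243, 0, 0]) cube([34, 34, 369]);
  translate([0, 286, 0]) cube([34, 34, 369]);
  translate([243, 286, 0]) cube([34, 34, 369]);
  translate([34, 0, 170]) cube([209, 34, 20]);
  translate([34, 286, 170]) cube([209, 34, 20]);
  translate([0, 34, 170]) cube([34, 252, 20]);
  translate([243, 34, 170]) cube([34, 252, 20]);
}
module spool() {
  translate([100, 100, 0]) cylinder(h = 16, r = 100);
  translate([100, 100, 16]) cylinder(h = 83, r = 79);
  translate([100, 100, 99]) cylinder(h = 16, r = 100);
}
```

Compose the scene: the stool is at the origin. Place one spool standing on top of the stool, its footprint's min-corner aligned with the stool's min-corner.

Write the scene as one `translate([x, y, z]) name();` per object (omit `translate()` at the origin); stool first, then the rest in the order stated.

stool();
translate([0, 0, 409]) spool();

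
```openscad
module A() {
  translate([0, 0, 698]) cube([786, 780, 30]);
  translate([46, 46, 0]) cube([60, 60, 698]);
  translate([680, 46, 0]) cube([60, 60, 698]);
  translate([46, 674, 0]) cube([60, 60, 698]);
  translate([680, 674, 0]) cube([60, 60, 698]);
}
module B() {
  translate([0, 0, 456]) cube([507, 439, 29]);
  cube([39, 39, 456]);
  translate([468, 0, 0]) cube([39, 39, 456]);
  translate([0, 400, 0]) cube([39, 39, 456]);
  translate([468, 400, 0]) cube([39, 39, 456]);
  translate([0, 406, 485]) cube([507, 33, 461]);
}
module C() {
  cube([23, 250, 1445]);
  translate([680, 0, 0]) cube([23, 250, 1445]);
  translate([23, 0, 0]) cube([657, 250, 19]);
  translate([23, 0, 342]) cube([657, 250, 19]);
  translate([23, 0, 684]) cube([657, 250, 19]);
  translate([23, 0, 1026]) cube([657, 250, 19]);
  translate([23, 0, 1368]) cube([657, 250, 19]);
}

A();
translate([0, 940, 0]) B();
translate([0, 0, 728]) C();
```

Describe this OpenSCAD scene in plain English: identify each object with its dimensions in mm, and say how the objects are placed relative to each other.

A is a table with a 786×780 mm rectangular top, 30 mm thick, top surface at z = 728 mm, supported by four 60×60 mm square legs, each inset 46 mm from the nearest pair of top edges, running from the floor.

B is a chair: 507×439 mm seat, 29 mm thick, top at z = 485 mm, on four 39 mm square corner legs flush with the seat edges. A 33 mm thick backrest slab spans the full seat width, extending 461 mm above the seat top, its back face flush with the seat's +y edge.

C is an open bookshelf. Two side panels, each 23 mm thick, 250 mm deep and 1445 mm tall, stand 703 mm apart (outside-to-outside). Between them sit 5 shelves, each 19 mm thick and 250 mm deep, spanning the full gap between the sides. The bottom shelf rests on the floor (its underside at z = 0) and the clear gap between one shelf's top and the next shelf's underside is 323 mm.

The chair is on the floor beside the table on its +y side. The bookshelf is on top of the table.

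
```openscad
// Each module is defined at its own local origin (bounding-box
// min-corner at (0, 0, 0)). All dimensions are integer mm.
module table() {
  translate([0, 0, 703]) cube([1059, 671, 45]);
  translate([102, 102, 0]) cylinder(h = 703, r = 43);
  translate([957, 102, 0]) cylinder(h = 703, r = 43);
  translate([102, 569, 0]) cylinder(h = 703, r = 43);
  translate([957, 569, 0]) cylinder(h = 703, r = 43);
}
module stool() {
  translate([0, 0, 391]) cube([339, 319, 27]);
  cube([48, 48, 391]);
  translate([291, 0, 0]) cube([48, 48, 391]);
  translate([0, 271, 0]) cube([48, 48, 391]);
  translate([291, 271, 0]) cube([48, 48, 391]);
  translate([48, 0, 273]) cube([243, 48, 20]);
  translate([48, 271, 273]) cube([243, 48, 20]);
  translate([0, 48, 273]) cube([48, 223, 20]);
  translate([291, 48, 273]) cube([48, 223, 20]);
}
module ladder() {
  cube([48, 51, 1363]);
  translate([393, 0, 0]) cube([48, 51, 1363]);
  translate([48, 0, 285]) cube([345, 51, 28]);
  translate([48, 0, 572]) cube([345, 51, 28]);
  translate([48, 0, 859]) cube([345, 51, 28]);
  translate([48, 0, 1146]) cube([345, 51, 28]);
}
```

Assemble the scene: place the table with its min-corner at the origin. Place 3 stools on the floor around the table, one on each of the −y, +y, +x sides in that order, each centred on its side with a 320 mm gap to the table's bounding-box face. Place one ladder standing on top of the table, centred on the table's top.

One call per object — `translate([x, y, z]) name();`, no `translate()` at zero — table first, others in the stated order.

table();
translate([360, -639, 0]) stool();
translate([360, 991, 0]) stool();
translate([1379, 176, 0]) stool();
translate([309, 310, 748]) ladder();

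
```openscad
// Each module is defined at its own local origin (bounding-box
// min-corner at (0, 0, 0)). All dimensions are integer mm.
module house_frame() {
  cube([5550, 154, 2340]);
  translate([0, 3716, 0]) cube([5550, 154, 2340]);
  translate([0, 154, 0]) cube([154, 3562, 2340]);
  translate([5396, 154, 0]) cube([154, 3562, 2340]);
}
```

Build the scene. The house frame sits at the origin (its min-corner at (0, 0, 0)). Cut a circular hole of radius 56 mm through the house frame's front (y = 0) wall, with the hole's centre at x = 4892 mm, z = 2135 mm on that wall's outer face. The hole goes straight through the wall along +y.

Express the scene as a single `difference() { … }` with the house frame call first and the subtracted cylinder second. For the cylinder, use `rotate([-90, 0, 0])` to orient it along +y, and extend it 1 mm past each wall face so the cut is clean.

difference() {
  house_frame();
  translate([4892, -1, 2135]) rotate([-90, 0, 0]) cylinder(h = 156, r = 56);
}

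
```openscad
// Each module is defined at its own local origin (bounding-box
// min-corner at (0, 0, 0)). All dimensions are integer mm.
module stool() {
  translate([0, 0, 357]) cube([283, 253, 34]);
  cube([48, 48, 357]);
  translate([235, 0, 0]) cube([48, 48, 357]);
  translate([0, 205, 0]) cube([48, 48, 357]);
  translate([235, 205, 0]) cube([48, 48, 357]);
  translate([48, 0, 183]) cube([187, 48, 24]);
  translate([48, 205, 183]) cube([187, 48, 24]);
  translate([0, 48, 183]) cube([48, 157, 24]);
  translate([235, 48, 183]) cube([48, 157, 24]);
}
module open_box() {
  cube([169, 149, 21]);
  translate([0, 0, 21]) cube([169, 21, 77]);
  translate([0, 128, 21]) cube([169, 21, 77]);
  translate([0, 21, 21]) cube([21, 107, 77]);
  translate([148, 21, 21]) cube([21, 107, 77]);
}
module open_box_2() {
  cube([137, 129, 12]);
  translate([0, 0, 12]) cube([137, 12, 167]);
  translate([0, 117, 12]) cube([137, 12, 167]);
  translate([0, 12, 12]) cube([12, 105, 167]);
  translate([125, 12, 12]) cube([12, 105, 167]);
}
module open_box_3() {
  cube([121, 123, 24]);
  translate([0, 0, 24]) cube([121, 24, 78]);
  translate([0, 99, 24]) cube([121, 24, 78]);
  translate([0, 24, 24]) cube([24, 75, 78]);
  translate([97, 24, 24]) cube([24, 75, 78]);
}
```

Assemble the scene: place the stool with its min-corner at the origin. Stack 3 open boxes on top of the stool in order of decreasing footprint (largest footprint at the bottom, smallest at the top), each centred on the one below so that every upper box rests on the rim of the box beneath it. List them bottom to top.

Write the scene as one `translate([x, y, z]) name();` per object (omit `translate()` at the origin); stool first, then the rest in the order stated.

stool();
translate([57, 52, 391]) open_box();
translate([73, 62, 489]) open_box_2();
translate([81, 65, 668]) open_box_3();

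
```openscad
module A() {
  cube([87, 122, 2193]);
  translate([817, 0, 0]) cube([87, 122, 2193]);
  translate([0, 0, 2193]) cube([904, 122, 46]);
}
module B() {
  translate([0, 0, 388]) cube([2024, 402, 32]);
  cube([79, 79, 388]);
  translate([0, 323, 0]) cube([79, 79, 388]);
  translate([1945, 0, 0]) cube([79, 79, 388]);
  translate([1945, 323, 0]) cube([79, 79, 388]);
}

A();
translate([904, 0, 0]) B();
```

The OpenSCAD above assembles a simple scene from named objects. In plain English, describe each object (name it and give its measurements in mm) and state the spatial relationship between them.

A is a door frame. The clear opening is 730 mm wide and 2193 mm high. Two 87 mm wide jambs, 122 mm deep, stand either side of the opening from the floor to the top of the opening. A 46 mm thick head sits across the top of both jambs, spanning the full outside width of the frame.

B is a bench: a 2024×402 mm seat slab, 32 mm thick, top at z = 420 mm, on four 79×79 mm square legs flush with the seat corners and standing on z = 0.

The bench is against the door frame's +x side, with their −y faces flush.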